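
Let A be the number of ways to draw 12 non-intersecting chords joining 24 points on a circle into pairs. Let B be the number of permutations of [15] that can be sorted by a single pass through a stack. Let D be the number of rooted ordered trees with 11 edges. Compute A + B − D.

9844071

Pairing 24 circle points by 12 non-crossing chords gives C_12 matchings. So A = C_12 = 208012.
Stack-sortable permutations are exactly the 231-avoiding ones, counted by C_n; here n = 15. So B = C_15 = 9694845.
A rooted plane tree with 11 edges has 12 nodes, and the count is C_11. So D = C_11 = 58786.
A + B − D = 208012 + 9694845 − 58786 = 9844071.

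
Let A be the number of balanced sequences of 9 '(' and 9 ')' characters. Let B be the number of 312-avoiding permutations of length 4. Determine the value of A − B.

A balanced arrangement of 9 bracket pairs is a Dyck word of semilength 9, so the count is C_9. So A = C_9 = 4862.
Permutations of [n] avoiding any single length-3 pattern are counted by C_n; here n = 4. So B = C_4 = 14.
A − B = 4862 − 14 = 4848.

4848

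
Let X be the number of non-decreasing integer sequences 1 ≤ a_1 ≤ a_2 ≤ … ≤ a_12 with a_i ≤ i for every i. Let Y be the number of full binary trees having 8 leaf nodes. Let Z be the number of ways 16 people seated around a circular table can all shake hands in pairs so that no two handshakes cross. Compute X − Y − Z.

Weakly increasing sequences with a_i ≤ i biject with Dyck paths of semilength 12, so there are C_12. So X = C_12 = 208012.
Full binary trees with 8 leaves have 8−1 = 7 internal nodes, so there are C_7 of them. So Y = C_7 = 429.
With 16 = 2·8 people, non-crossing handshake pairings are non-crossing perfect matchings on a circle, counted by C_8. So Z = C_8 = 1430.
X − Y − Z = 208012 − 429 − 1430 = 206153.

206153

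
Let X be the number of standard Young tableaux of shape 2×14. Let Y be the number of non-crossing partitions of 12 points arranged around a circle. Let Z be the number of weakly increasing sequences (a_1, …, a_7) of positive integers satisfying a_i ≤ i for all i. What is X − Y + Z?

2466857

By the hook-length formula (or a Dyck-path bijection), SYT of shape 2×14 number C_14. So X = C_14 = 2674440.
The non-crossing partitions of [12] form a lattice of size C_12. So Y = C_12 = 208012.
Such sub-staircase sequences of length n are counted by C_n; here n = 7. So Z = C_7 = 429.
X − Y + Z = 2674440 − 208012 + 429 = 2466857.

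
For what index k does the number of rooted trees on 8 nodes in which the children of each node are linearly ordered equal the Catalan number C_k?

Rooted ordered (plane) trees on m nodes have m−1 edges and are counted by C_{m−1}; m = 8 gives C_7.

7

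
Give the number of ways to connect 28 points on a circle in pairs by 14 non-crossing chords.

Pairing 28 circle points by 14 non-crossing chords gives C_14 matchings.
C_14 = C(28,14)/15 = 40116600/15 = 2674440.

2674440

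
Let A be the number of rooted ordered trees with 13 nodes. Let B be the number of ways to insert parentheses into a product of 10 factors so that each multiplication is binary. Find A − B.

203150

Rooted ordered (plane) trees on m nodes have m−1 edges and are counted by C_{m−1}; m = 13 gives C_12. So A = C_12 = 208012.
Parenthesizations of m factors correspond to full binary trees with m leaves, counted by C_{m−1}; m = 10 gives C_9. So B = C_9 = 4862.
A − B = 208012 − 4862 = 203150.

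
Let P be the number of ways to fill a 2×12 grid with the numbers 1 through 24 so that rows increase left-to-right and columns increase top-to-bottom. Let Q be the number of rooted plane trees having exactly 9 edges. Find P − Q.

203150

Standard Young tableaux of shape 2×n are counted by C_n; here n = 12. So P = C_12 = 208012.
Rooted ordered trees with n edges are counted by C_n; here n = 9. So Q = C_9 = 4862.
P − Q = 208012 − 4862 = 203150.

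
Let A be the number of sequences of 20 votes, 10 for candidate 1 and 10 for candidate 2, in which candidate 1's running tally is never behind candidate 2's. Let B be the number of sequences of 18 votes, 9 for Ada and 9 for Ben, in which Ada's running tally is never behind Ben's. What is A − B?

11934

Reading a vote for the leader as '(' and for the other as ')' turns such a sequence into a balanced string of 10 pairs, so the count is C_10. So A = C_10 = 16796.
Ballot sequences with n votes each where one side never trails are Dyck words, counted by C_n; here n = 9. So B = C_9 = 4862.
A − B = 16796 − 4862 = 11934.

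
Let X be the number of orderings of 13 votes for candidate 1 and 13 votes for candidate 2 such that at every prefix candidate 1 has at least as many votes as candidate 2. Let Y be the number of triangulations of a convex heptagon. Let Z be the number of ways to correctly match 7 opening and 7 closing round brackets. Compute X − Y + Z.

Reading a vote for the leader as '(' and for the other as ')' turns such a sequence into a balanced string of 13 pairs, so the count is C_13. So X = C_13 = 742900.
A convex 7-gon is triangulated into 5 triangles, and the number of such triangulations is the Catalan number C_{7−2} = C_5. So Y = C_5 = 42.
Balanced strings of n pairs of brackets are counted by C_n; here n = 7. So Z = C_7 = 429.
X − Y + Z = 742900 − 42 + 429 = 743287.

743287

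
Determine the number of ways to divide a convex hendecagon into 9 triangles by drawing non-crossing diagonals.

4862

Triangulations of a convex m-gon are counted by C_{m−2}; with m = 11 this is C_9.
C_9 = C(18,9)/10 = 48620/10 = 4862.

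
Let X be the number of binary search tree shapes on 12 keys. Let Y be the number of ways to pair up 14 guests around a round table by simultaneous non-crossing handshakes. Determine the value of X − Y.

207583

There are C_n binary search tree shapes on n keys; with n = 12 that is C_12. So X = C_12 = 208012.
Non-crossing handshake pairings of 2n people are counted by C_n; 14 people gives n = 7. So Y = C_7 = 429.
X − Y = 208012 − 429 = 207583.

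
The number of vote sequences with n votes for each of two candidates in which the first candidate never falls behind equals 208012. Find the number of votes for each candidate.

Such ballot sequences with n votes each are counted by C_n, and C_12 = 208012.

12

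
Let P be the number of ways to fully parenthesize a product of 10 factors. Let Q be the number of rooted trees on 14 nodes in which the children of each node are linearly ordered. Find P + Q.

747762

Parenthesizations of m factors correspond to full binary trees with m leaves, counted by C_{m−1}; m = 10 gives C_9. So P = C_9 = 4862.
A rooted plane tree on 14 nodes has 13 edges, and such trees are counted by C_13. So Q = C_13 = 742900.
P + Q = 4862 + 742900 = 747762.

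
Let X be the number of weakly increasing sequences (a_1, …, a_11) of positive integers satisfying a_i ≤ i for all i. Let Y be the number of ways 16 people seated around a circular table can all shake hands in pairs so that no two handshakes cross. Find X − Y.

57356

Weakly increasing sequences with a_i ≤ i biject with Dyck paths of semilength 11, so there are C_11. So X = C_11 = 58786.
With 16 = 2·8 people, non-crossing handshake pairings are non-crossing perfect matchings on a circle, counted by C_8. So Y = C_8 = 1430.
X − Y = 58786 − 1430 = 57356.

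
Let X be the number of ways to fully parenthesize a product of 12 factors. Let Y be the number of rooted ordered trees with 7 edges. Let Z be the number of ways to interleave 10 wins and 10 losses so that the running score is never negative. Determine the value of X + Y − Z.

Bracketing 12 factors into binary products is counted by C_{12−1} = C_11. So X = C_11 = 58786.
A rooted plane tree with 7 edges has 8 nodes, and the count is C_7. So Y = C_7 = 429.
Reading a vote for the leader as '(' and for the other as ')' turns such a sequence into a balanced string of 10 pairs, so the count is C_10. So Z = C_10 = 16796.
X + Y − Z = 58786 + 429 − 16796 = 42419.

42419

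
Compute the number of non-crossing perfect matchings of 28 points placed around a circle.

2674440

Pairing 28 circle points by 14 non-crossing chords gives C_14 matchings.
C_14 = C_13 · 2(2·13+1)/(13+2) = 742900 · 54/15 = 2674440.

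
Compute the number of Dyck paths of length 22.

58786

A Dyck path with 11 up-steps and 11 down-steps has semilength 11, so there are C_11 of them.
C_11 = C(22,11)/12 = 705432/12 = 58786.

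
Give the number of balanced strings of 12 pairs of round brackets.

With 12 pairs the number of balanced bracket strings is the Catalan number C_12.
C_12 = 208012.

208012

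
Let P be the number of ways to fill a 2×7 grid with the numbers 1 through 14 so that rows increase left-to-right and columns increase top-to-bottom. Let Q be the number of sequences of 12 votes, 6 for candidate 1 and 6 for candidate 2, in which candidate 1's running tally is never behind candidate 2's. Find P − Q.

Standard Young tableaux of shape 2×n are counted by C_n; here n = 7. So P = C_7 = 429.
Reading a vote for the leader as '(' and for the other as ')' turns such a sequence into a balanced string of 6 pairs, so the count is C_6. So Q = C_6 = 132.
P − Q = 429 − 132 = 297.

297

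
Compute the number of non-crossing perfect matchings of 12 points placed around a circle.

Non-crossing perfect matchings of 2n points on a circle are counted by C_n; with 12 points, n = 6.
C_6 = C(12,6)/7 = 924/7 = 132.

132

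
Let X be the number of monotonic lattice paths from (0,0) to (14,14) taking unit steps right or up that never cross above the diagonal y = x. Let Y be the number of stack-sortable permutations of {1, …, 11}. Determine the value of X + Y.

Monotone paths in an n×n grid that stay weakly below the diagonal are counted by C_n; here n = 14. So X = C_14 = 2674440.
By Knuth's characterisation, the stack-sortable permutations of length 11 are the 231-avoiders, numbering C_11. So Y = C_11 = 58786.
X + Y = 2674440 + 58786 = 2733226.

2733226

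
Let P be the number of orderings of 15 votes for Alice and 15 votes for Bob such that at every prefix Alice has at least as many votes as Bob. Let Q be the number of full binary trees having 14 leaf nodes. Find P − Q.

Reading a vote for the leader as '(' and for the other as ')' turns such a sequence into a balanced string of 15 pairs, so the count is C_15. So P = C_15 = 9694845.
A full binary tree with L leaves has L−1 internal nodes and is counted by C_{L−1}; L = 14 gives C_13. So Q = C_13 = 742900.
P − Q = 9694845 − 742900 = 8951945.

8951945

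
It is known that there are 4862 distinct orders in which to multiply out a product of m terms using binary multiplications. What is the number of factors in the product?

Parenthesizations of m factors are counted by C_{m−1}; 4862 = C_9.
So the index is 9, and the number of factors is 9 + 1 = 10.

10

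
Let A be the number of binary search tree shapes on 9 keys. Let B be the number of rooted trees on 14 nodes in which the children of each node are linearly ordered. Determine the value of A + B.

747762

Rooted binary trees with 9 nodes (each child slot possibly empty) number C_9. So A = C_9 = 4862.
A rooted plane tree on 14 nodes has 13 edges, and such trees are counted by C_13. So B = C_13 = 742900.
A + B = 4862 + 742900 = 747762.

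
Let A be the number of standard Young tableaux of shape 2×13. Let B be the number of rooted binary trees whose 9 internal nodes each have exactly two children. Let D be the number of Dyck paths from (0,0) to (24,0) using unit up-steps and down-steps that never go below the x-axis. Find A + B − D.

Standard Young tableaux of shape 2×n are counted by C_n; here n = 13. So A = C_13 = 742900.
The number of full binary trees on 9 internal nodes is the Catalan number C_9. So B = C_9 = 4862.
Dyck paths of semilength n (length 2n) are counted by C_n; here n = 12. So D = C_12 = 208012.
A + B − D = 742900 + 4862 − 208012 = 539750.

539750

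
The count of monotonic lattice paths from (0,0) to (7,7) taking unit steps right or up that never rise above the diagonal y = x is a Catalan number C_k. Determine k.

Sub-diagonal monotone paths from (0,0) to (7,7) biject with Dyck paths of semilength 7, giving C_7.

7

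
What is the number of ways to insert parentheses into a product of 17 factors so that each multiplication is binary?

Ways to associate a product of 17 factors correspond to binary trees on 17 leaves, so the count is C_16.
C_16 = C(32,16)/17 = 601080390/17 = 35357670.

35357670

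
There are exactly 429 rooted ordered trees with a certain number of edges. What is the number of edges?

7

Rooted ordered trees with n edges are counted by C_n; 429 = C_7.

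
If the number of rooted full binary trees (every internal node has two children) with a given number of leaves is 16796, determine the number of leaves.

11

Full binary trees with L leaves are counted by C_{L−1}; 16796 = C_10.
So the index is 10, and the number of leaves is 10 + 1 = 11.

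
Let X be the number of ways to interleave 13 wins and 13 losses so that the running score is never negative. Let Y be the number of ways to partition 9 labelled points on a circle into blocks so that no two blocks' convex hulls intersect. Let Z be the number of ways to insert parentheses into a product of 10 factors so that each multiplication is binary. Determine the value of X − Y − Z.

Reading a vote for the leader as '(' and for the other as ')' turns such a sequence into a balanced string of 13 pairs, so the count is C_13. So X = C_13 = 742900.
Non-crossing partitions of an n-element set are counted by C_n; here n = 9. So Y = C_9 = 4862.
Ways to associate a product of 10 factors correspond to binary trees on 10 leaves, so the count is C_9. So Z = C_9 = 4862.
X − Y − Z = 742900 − 4862 − 4862 = 733176.

733176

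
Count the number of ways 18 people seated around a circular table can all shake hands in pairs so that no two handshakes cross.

With 18 = 2·9 people, non-crossing handshake pairings are non-crossing perfect matchings on a circle, counted by C_9.
C_9 = C(18,9)/10 = 48620/10 = 4862.

4862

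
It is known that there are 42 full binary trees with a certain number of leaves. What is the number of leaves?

Full binary trees with L leaves are counted by C_{L−1}. Since C_5 = 42, the index is 5.
So the index is 5, and the number of leaves is 5 + 1 = 6.

6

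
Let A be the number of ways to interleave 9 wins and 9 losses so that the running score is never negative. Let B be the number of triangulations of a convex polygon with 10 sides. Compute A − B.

Reading a vote for the leader as '(' and for the other as ')' turns such a sequence into a balanced string of 9 pairs, so the count is C_9. So A = C_9 = 4862.
The number of triangulations of a 10-gon is the Catalan number C_8 (index = sides − 2). So B = C_8 = 1430.
A − B = 4862 − 1430 = 3432.

3432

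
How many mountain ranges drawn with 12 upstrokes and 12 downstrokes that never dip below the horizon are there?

A Dyck path with 12 up-steps and 12 down-steps has semilength 12, so there are C_12 of them.
C_12 = C(24,12)/13 = 2704156/13 = 208012.

208012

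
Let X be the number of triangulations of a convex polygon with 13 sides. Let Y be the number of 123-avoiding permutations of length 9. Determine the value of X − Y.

53924

A convex 13-gon is triangulated into 11 triangles, and the number of such triangulations is the Catalan number C_{13−2} = C_11. So X = C_11 = 58786.
Permutations of [n] avoiding any single length-3 pattern are counted by C_n; here n = 9. So Y = C_9 = 4862.
X − Y = 58786 − 4862 = 53924.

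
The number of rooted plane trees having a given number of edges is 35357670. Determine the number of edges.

Rooted ordered trees with n edges are counted by C_n, and C_16 = 35357670.

16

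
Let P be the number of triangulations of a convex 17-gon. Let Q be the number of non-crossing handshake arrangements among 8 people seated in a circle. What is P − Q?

9694831

Triangulations of a convex m-gon are counted by C_{m−2}; with m = 17 this is C_15. So P = C_15 = 9694845.
With 8 = 2·4 people, non-crossing handshake pairings are non-crossing perfect matchings on a circle, counted by C_4. So Q = C_4 = 14.
P − Q = 9694845 − 14 = 9694831.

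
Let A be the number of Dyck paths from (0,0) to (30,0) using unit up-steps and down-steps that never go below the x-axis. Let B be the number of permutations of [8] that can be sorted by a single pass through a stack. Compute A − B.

Paths of 15 up- and 15 down-steps that never dip below the axis are Dyck paths; their count is C_15. So A = C_15 = 9694845.
By Knuth's characterisation, the stack-sortable permutations of length 8 are the 231-avoiders, numbering C_8. So B = C_8 = 1430.
A − B = 9694845 − 1430 = 9693415.

9693415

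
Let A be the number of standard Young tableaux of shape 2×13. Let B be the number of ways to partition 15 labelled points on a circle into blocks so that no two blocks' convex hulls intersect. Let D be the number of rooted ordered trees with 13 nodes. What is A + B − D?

10229733

Standard Young tableaux of shape 2×n are counted by C_n; here n = 13. So A = C_13 = 742900.
Non-crossing partitions of an n-element set are counted by C_n; here n = 15. So B = C_15 = 9694845.
A rooted plane tree on 13 nodes has 12 edges, and such trees are counted by C_12. So D = C_12 = 208012.
A + B − D = 742900 + 9694845 − 208012 = 10229733.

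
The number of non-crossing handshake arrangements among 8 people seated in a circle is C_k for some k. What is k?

Non-crossing handshake pairings of 2n people are counted by C_n; 8 people gives n = 4.

4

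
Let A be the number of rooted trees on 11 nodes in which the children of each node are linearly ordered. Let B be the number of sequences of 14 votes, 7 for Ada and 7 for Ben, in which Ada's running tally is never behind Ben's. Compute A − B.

A rooted plane tree on 11 nodes has 10 edges, and such trees are counted by C_10. So A = C_10 = 16796.
Reading a vote for the leader as '(' and for the other as ')' turns such a sequence into a balanced string of 7 pairs, so the count is C_7. So B = C_7 = 429.
A − B = 16796 − 429 = 16367.

16367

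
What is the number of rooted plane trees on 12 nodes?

Rooted ordered (plane) trees on m nodes have m−1 edges and are counted by C_{m−1}; m = 12 gives C_11.
C_11 = 58786.

58786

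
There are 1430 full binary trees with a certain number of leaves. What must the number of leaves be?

9

Full binary trees with L leaves are counted by C_{L−1}. The Catalan number equal to 1430 is C_8.
So the index is 8, and the number of leaves is 8 + 1 = 9.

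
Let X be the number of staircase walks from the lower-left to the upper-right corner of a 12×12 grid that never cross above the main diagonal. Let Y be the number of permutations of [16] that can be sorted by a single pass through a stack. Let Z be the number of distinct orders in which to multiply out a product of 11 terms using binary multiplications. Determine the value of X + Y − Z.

35548886

Sub-diagonal monotone paths from (0,0) to (12,12) biject with Dyck paths of semilength 12, giving C_12. So X = C_12 = 208012.
By Knuth's characterisation, the stack-sortable permutations of length 16 are the 231-avoiders, numbering C_16. So Y = C_16 = 35357670.
Bracketing 11 factors into binary products is counted by C_{11−1} = C_10. So Z = C_10 = 16796.
X + Y − Z = 208012 + 35357670 − 16796 = 35548886.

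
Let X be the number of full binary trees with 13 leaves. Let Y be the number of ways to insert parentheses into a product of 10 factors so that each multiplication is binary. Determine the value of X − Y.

203150

Full binary trees with 13 leaves have 13−1 = 12 internal nodes, so there are C_12 of them. So X = C_12 = 208012.
Parenthesizations of m factors correspond to full binary trees with m leaves, counted by C_{m−1}; m = 10 gives C_9. So Y = C_9 = 4862.
X − Y = 208012 − 4862 = 203150.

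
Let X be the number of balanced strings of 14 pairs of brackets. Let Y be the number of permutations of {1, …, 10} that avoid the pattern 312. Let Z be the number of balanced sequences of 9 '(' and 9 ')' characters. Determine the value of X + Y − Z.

2686374

A balanced arrangement of 14 bracket pairs is a Dyck word of semilength 14, so the count is C_14. So X = C_14 = 2674440.
For any fixed pattern of length 3, the pattern-avoiding permutations of [10] number C_10. So Y = C_10 = 16796.
Balanced strings of n pairs of brackets are counted by C_n; here n = 9. So Z = C_9 = 4862.
X + Y − Z = 2674440 + 16796 − 4862 = 2686374.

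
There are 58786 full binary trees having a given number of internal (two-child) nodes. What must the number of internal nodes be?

Full binary trees with n internal nodes are counted by C_n. Since C_11 = 58786, the index is 11.

11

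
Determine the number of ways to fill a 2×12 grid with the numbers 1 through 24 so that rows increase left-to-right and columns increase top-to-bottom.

208012

Standard Young tableaux of shape 2×n are counted by C_n; here n = 12.
C_12 = 208012.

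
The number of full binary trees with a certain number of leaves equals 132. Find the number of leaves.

Full binary trees with L leaves are counted by C_{L−1}; 132 = C_6.
So the index is 6, and the number of leaves is 6 + 1 = 7.

7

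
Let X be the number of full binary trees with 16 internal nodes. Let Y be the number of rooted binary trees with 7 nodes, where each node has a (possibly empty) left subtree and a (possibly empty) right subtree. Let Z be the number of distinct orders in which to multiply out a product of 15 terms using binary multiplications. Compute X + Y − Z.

Full binary trees with n internal nodes are counted by C_n; here n = 16. So X = C_16 = 35357670.
There are C_n binary search tree shapes on n keys; with n = 7 that is C_7. So Y = C_7 = 429.
Bracketing 15 factors into binary products is counted by C_{15−1} = C_14. So Z = C_14 = 2674440.
X + Y − Z = 35357670 + 429 − 2674440 = 32683659.

32683659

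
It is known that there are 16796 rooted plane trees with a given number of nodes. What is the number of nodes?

11

Rooted ordered trees on m nodes are counted by C_{m−1}; 16796 = C_10.
So the index is 10, and the number of nodes is 10 + 1 = 11.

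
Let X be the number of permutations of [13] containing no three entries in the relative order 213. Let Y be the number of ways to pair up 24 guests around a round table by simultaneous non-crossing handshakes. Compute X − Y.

For any fixed pattern of length 3, the pattern-avoiding permutations of [13] number C_13. So X = C_13 = 742900.
With 24 = 2·12 people, non-crossing handshake pairings are non-crossing perfect matchings on a circle, counted by C_12. So Y = C_12 = 208012.
X − Y = 742900 − 208012 = 534888.

534888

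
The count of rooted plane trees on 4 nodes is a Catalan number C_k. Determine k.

3

Rooted ordered (plane) trees on m nodes have m−1 edges and are counted by C_{m−1}; m = 4 gives C_3.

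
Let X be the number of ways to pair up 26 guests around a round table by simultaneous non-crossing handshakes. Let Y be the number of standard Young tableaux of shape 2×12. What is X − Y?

534888

Non-crossing handshake pairings of 2n people are counted by C_n; 26 people gives n = 13. So X = C_13 = 742900.
Standard Young tableaux of shape 2×n are counted by C_n; here n = 12. So Y = C_12 = 208012.
X − Y = 742900 − 208012 = 534888.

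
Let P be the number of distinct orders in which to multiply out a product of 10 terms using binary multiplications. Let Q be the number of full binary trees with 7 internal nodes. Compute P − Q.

Parenthesizations of m factors correspond to full binary trees with m leaves, counted by C_{m−1}; m = 10 gives C_9. So P = C_9 = 4862.
Full binary trees with n internal nodes are counted by C_n; here n = 7. So Q = C_7 = 429.
P − Q = 4862 − 429 = 4433.

4433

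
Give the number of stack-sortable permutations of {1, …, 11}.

58786

Stack-sortable permutations are exactly the 231-avoiding ones, counted by C_n; here n = 11.
C_11 = C(22,11)/12 = 705432/12 = 58786.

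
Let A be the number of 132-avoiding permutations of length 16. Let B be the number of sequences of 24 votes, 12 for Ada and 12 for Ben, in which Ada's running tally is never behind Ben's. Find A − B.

35149658

For any fixed pattern of length 3, the pattern-avoiding permutations of [16] number C_16. So A = C_16 = 35357670.
Ballot sequences with n votes each where one side never trails are Dyck words, counted by C_n; here n = 12. So B = C_12 = 208012.
A − B = 35357670 − 208012 = 35149658.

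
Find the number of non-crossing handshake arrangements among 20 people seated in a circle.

16796

Non-crossing handshake pairings of 2n people are counted by C_n; 20 people gives n = 10.
C_10 = 16796.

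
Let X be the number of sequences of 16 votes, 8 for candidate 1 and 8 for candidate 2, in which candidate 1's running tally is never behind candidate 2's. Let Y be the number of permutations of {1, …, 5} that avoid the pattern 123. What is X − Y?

1388

Reading a vote for the leader as '(' and for the other as ')' turns such a sequence into a balanced string of 8 pairs, so the count is C_8. So X = C_8 = 1430.
Permutations of [n] avoiding any single length-3 pattern are counted by C_n; here n = 5. So Y = C_5 = 42.
X − Y = 1430 − 42 = 1388.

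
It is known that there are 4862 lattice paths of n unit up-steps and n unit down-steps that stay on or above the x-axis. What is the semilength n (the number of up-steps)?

Dyck paths of semilength n are counted by C_n. Since C_9 = 4862, the index is 9.

9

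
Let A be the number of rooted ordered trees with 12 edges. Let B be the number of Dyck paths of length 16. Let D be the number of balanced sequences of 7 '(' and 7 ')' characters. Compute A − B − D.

206153

Rooted ordered trees with n edges are counted by C_n; here n = 12. So A = C_12 = 208012.
Paths of 8 up- and 8 down-steps that never dip below the axis are Dyck paths; their count is C_8. So B = C_8 = 1430.
Balanced strings of n pairs of brackets are counted by C_n; here n = 7. So D = C_7 = 429.
A − B − D = 208012 − 1430 − 429 = 206153.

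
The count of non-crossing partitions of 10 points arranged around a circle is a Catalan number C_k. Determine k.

Non-crossing partitions of an n-element set are counted by C_n; here n = 10.

10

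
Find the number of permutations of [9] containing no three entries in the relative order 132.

For any fixed pattern of length 3, the pattern-avoiding permutations of [9] number C_9.
C_9 = C(18,9)/10 = 48620/10 = 4862.

4862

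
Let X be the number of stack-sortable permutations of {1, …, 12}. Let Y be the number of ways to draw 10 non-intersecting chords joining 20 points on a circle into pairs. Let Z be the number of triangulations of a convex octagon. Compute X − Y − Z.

Stack-sortable permutations are exactly the 231-avoiding ones, counted by C_n; here n = 12. So X = C_12 = 208012.
Non-crossing perfect matchings of 2n points on a circle are counted by C_n; with 20 points, n = 10. So Y = C_10 = 16796.
Triangulations of a convex m-gon are counted by C_{m−2}; with m = 8 this is C_6. So Z = C_6 = 132.
X − Y − Z = 208012 − 16796 − 132 = 191084.

191084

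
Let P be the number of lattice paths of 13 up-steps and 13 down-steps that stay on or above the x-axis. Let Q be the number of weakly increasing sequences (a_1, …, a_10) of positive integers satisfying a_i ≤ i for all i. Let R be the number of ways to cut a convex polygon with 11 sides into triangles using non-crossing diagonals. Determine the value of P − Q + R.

730966

Dyck paths of semilength n (length 2n) are counted by C_n; here n = 13. So P = C_13 = 742900.
Weakly increasing sequences with a_i ≤ i biject with Dyck paths of semilength 10, so there are C_10. So Q = C_10 = 16796.
Triangulations of a convex m-gon are counted by C_{m−2}; with m = 11 this is C_9. So R = C_9 = 4862.
P − Q + R = 742900 − 16796 + 4862 = 730966.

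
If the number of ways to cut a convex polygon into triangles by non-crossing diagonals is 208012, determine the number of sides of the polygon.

14

Triangulations of a convex m-gon are counted by C_{m−2}, and C_12 = 208012.
So m − 2 = 12, giving m = 14 sides.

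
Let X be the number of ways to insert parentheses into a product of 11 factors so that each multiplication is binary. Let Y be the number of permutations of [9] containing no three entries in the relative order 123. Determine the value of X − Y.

Bracketing 11 factors into binary products is counted by C_{11−1} = C_10. So X = C_10 = 16796.
Permutations of [n] avoiding any single length-3 pattern are counted by C_n; here n = 9. So Y = C_9 = 4862.
X − Y = 16796 − 4862 = 11934.

11934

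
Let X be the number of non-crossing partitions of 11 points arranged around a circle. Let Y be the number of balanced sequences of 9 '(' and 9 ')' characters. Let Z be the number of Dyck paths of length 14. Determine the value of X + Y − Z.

63219

Non-crossing partitions of an n-element set are counted by C_n; here n = 11. So X = C_11 = 58786.
With 9 pairs the number of balanced bracket strings is the Catalan number C_9. So Y = C_9 = 4862.
Paths of 7 up- and 7 down-steps that never dip below the axis are Dyck paths; their count is C_7. So Z = C_7 = 429.
X + Y − Z = 58786 + 4862 − 429 = 63219.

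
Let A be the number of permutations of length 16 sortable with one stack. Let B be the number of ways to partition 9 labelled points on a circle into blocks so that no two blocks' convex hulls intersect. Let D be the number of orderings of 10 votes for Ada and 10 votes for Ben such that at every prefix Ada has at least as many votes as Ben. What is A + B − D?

By Knuth's characterisation, the stack-sortable permutations of length 16 are the 231-avoiders, numbering C_16. So A = C_16 = 35357670.
The non-crossing partitions of [9] form a lattice of size C_9. So B = C_9 = 4862.
Reading a vote for the leader as '(' and for the other as ')' turns such a sequence into a balanced string of 10 pairs, so the count is C_10. So D = C_10 = 16796.
A + B − D = 35357670 + 4862 − 16796 = 35345736.

35345736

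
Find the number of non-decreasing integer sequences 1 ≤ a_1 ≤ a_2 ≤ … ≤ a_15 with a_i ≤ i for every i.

Weakly increasing sequences with a_i ≤ i biject with Dyck paths of semilength 15, so there are C_15.
C_15 = C(30,15)/16 = 155117520/16 = 9694845.

9694845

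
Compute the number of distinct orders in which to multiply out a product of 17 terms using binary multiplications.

35357670

Ways to associate a product of 17 factors correspond to binary trees on 17 leaves, so the count is C_16.
C_16 = C_15 · 2(2·15+1)/(15+2) = 9694845 · 62/17 = 35357670.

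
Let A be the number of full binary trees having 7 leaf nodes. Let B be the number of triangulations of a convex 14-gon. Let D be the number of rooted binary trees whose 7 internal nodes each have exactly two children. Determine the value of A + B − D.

Full binary trees with 7 leaves have 7−1 = 6 internal nodes, so there are C_6 of them. So A = C_6 = 132.
A convex 14-gon is triangulated into 12 triangles, and the number of such triangulations is the Catalan number C_{14−2} = C_12. So B = C_12 = 208012.
Full binary trees with n internal nodes are counted by C_n; here n = 7. So D = C_7 = 429.
A + B − D = 132 + 208012 − 429 = 207715.

207715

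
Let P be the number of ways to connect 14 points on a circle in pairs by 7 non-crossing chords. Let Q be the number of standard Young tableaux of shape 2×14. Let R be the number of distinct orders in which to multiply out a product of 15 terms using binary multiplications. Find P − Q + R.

Non-crossing perfect matchings of 2n points on a circle are counted by C_n; with 14 points, n = 7. So P = C_7 = 429.
By the hook-length formula (or a Dyck-path bijection), SYT of shape 2×14 number C_14. So Q = C_14 = 2674440.
Parenthesizations of m factors correspond to full binary trees with m leaves, counted by C_{m−1}; m = 15 gives C_14. So R = C_14 = 2674440.
P − Q + R = 429 − 2674440 + 2674440 = 429.

429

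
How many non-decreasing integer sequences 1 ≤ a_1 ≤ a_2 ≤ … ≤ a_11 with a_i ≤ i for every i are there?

58786

Weakly increasing sequences with a_i ≤ i biject with Dyck paths of semilength 11, so there are C_11.
C_11 = 58786.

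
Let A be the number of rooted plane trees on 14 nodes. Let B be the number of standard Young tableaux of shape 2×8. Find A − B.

Rooted ordered (plane) trees on m nodes have m−1 edges and are counted by C_{m−1}; m = 14 gives C_13. So A = C_13 = 742900.
By the hook-length formula (or a Dyck-path bijection), SYT of shape 2×8 number C_8. So B = C_8 = 1430.
A − B = 742900 − 1430 = 741470.

741470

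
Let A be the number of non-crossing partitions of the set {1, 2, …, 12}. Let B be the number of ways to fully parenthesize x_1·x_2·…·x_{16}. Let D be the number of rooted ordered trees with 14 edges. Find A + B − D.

7228417

The non-crossing partitions of [12] form a lattice of size C_12. So A = C_12 = 208012.
Parenthesizations of m factors correspond to full binary trees with m leaves, counted by C_{m−1}; m = 16 gives C_15. So B = C_15 = 9694845.
A rooted plane tree with 14 edges has 15 nodes, and the count is C_14. So D = C_14 = 2674440.
A + B − D = 208012 + 9694845 − 2674440 = 7228417.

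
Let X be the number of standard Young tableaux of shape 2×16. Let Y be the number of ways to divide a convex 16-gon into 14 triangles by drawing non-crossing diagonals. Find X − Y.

By the hook-length formula (or a Dyck-path bijection), SYT of shape 2×16 number C_16. So X = C_16 = 35357670.
Triangulations of a convex m-gon are counted by C_{m−2}; with m = 16 this is C_14. So Y = C_14 = 2674440.
X − Y = 35357670 − 2674440 = 32683230.

32683230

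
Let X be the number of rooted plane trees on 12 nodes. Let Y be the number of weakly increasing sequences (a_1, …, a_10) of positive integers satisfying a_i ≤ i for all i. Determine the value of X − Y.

41990

A rooted plane tree on 12 nodes has 11 edges, and such trees are counted by C_11. So X = C_11 = 58786.
Such sub-staircase sequences of length n are counted by C_n; here n = 10. So Y = C_10 = 16796.
X − Y = 58786 − 16796 = 41990.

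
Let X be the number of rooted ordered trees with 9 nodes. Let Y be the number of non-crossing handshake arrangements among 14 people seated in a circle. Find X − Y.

1001

Rooted ordered (plane) trees on m nodes have m−1 edges and are counted by C_{m−1}; m = 9 gives C_8. So X = C_8 = 1430.
With 14 = 2·7 people, non-crossing handshake pairings are non-crossing perfect matchings on a circle, counted by C_7. So Y = C_7 = 429.
X − Y = 1430 − 429 = 1001.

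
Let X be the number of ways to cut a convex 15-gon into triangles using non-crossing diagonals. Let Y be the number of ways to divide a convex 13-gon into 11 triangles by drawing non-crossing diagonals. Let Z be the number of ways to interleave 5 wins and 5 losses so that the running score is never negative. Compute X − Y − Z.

The number of triangulations of a 15-gon is the Catalan number C_13 (index = sides − 2). So X = C_13 = 742900.
A convex 13-gon is triangulated into 11 triangles, and the number of such triangulations is the Catalan number C_{13−2} = C_11. So Y = C_11 = 58786.
Reading a vote for the leader as '(' and for the other as ')' turns such a sequence into a balanced string of 5 pairs, so the count is C_5. So Z = C_5 = 42.
X − Y − Z = 742900 − 58786 − 42 = 684072.

684072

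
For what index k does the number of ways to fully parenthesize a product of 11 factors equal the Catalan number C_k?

Ways to associate a product of 11 factors correspond to binary trees on 11 leaves, so the count is C_10.

10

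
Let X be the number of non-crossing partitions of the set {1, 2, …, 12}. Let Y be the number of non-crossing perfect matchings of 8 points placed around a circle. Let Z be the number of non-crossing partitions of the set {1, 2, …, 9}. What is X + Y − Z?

Non-crossing partitions of an n-element set are counted by C_n; here n = 12. So X = C_12 = 208012.
Pairing 8 circle points by 4 non-crossing chords gives C_4 matchings. So Y = C_4 = 14.
The non-crossing partitions of [9] form a lattice of size C_9. So Z = C_9 = 4862.
X + Y − Z = 208012 + 14 − 4862 = 203164.

203164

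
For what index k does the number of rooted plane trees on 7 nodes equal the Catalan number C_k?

6

A rooted plane tree on 7 nodes has 6 edges, and such trees are counted by C_6.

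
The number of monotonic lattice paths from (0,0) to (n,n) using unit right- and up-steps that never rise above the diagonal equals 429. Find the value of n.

7

Such diagonal-avoiding paths in an n×n grid are counted by C_n. Since C_7 = 429, the index is 7.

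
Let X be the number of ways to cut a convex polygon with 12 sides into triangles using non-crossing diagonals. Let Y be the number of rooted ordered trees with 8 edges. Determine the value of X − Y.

15366

A convex 12-gon is triangulated into 10 triangles, and the number of such triangulations is the Catalan number C_{12−2} = C_10. So X = C_10 = 16796.
A rooted plane tree with 8 edges has 9 nodes, and the count is C_8. So Y = C_8 = 1430.
X − Y = 16796 − 1430 = 15366.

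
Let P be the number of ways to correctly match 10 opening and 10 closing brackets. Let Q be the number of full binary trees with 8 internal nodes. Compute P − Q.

Balanced strings of n pairs of brackets are counted by C_n; here n = 10. So P = C_10 = 16796.
The number of full binary trees on 8 internal nodes is the Catalan number C_8. So Q = C_8 = 1430.
P − Q = 16796 − 1430 = 15366.

15366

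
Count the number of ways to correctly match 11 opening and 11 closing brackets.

58786

Balanced strings of n pairs of brackets are counted by C_n; here n = 11.
C_11 = C(22,11)/12 = 705432/12 = 58786.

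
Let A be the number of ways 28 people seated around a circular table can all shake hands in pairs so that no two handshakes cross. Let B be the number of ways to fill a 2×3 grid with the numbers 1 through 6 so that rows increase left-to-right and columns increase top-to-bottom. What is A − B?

2674435

Non-crossing handshake pairings of 2n people are counted by C_n; 28 people gives n = 14. So A = C_14 = 2674440.
Standard Young tableaux of shape 2×n are counted by C_n; here n = 3. So B = C_3 = 5.
A − B = 2674440 − 5 = 2674435.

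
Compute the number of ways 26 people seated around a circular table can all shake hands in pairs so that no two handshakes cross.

742900

With 26 = 2·13 people, non-crossing handshake pairings are non-crossing perfect matchings on a circle, counted by C_13.
C_13 = 742900.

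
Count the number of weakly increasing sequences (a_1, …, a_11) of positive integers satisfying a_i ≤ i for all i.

58786

Weakly increasing sequences with a_i ≤ i biject with Dyck paths of semilength 11, so there are C_11.
C_11 = C_10 · 2(2·10+1)/(10+2) = 16796 · 42/12 = 58786.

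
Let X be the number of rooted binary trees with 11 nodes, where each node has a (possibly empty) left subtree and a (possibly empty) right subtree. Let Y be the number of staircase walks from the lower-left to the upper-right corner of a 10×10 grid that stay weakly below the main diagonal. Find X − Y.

41990

Binary trees (left/right distinguished) on n nodes are counted by C_n; here n = 11. So X = C_11 = 58786.
Monotone paths in an n×n grid that stay weakly below the diagonal are counted by C_n; here n = 10. So Y = C_10 = 16796.
X − Y = 58786 − 16796 = 41990.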